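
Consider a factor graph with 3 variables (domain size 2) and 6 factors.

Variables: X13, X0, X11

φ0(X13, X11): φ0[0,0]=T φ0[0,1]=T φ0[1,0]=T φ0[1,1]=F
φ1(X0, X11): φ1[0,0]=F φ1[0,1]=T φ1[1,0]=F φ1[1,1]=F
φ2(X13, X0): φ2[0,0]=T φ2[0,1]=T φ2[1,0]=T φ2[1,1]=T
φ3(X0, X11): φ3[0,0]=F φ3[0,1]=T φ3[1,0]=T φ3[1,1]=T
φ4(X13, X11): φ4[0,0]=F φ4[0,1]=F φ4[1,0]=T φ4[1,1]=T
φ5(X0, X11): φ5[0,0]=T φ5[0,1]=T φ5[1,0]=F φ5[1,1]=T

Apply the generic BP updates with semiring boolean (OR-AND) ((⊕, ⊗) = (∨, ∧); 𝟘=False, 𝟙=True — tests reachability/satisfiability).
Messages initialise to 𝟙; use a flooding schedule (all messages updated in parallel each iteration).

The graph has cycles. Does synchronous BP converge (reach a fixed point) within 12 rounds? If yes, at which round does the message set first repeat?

init: all messages = 𝟙 over 2 values
r1 m[φ0→X13] = [T, T]
r1 m[φ0→X11] = [T, T]
r1 m[φ1→X0] = [T, F]
r1 m[φ1→X11] = [F, T]
r1 m[φ2→X13] = [T, T]
r1 m[φ2→X0] = [T, T]
r1 m[φ3→X0] = [T, T]
r1 m[φ3→X11] = [T, T]
r1 m[φ4→X13] = [F, T]
r1 m[φ4→X11] = [T, T]
r1 m[φ5→X0] = [T, T]
r1 m[φ5→X11] = [T, T]
r1 m[X13→φ0] = [T, T]
r1 m[X13→φ2] = [T, T]
r1 m[X13→φ4] = [T, T]
r1 m[X0→φ1] = [T, T]
r1 m[X0→φ2] = [T, T]
r1 m[X0→φ3] = [T, T]
r1 m[X0→φ5] = [T, T]
r1 m[X11→φ0] = [T, T]
r1 m[X11→φ1] = [T, T]
r1 m[X11→φ3] = [T, T]
r1 m[X11→φ4] = [T, T]
r1 m[X11→φ5] = [T, T]
r2 m[φ0→X13] = [T, T]
r2 m[φ0→X11] = [T, T]
r2 m[φ1→X0] = [T, F]
r2 m[φ1→X11] = [F, T]
r2 m[φ2→X13] = [T, T]
r2 m[φ2→X0] = [T, T]
r2 m[φ3→X0] = [T, T]
r2 m[φ3→X11] = [T, T]
r2 m[φ4→X13] = [F, T]
r2 m[φ4→X11] = [T, T]
r2 m[φ5→X0] = [T, T]
r2 m[φ5→X11] = [T, T]
r2 m[X13→φ0] = [F, T]
r2 m[X13→φ2] = [F, T]
r2 m[X13→φ4] = [T, T]
r2 m[X0→φ1] = [T, T]
r2 m[X0→φ2] = [T, F]
r2 m[X0→φ3] = [T, F]
r2 m[X0→φ5] = [T, F]
r2 m[X11→φ0] = [F, T]
r2 m[X11→φ1] = [T, T]
r2 m[X11→φ3] = [F, T]
r2 m[X11→φ4] = [F, T]
r2 m[X11→φ5] = [F, T]
r3 m[φ0→X13] = [T, F]
r3 m[φ0→X11] = [T, F]
r3 m[φ1→X0] = [T, F]
r3 m[φ1→X11] = [F, T]
r3 m[φ2→X13] = [T, T]
r3 m[φ2→X0] = [T, T]
r3 m[φ3→X0] = [T, T]
r3 m[φ3→X11] = [F, T]
r3 m[φ4→X13] = [F, T]
r3 m[φ4→X11] = [T, T]
r3 m[φ5→X0] = [T, T]
r3 m[φ5→X11] = [T, T]
r3 m[X13→φ0] = [F, T]
r3 m[X13→φ2] = [F, T]
r3 m[X13→φ4] = [T, T]
r3 m[X0→φ1] = [T, T]
r3 m[X0→φ2] = [T, F]
r3 m[X0→φ3] = [T, F]
r3 m[X0→φ5] = [T, F]
r3 m[X11→φ0] = [F, T]
r3 m[X11→φ1] = [T, T]
r3 m[X11→φ3] = [F, T]
r3 m[X11→φ4] = [F, T]
r3 m[X11→φ5] = [F, T]
r4 m[φ0→X13] = [T, F]
r4 m[φ0→X11] = [T, F]
r4 m[φ1→X0] = [T, F]
r4 m[φ1→X11] = [F, T]
r4 m[φ2→X13] = [T, T]
r4 m[φ2→X0] = [T, T]
r4 m[φ3→X0] = [T, T]
r4 m[φ3→X11] = [F, T]
r4 m[φ4→X13] = [F, T]
r4 m[φ4→X11] = [T, T]
r4 m[φ5→X0] = [T, T]
r4 m[φ5→X11] = [T, T]
r4 m[X13→φ0] = [F, T]
r4 m[X13→φ2] = [F, F]
r4 m[X13→φ4] = [T, F]
r4 m[X0→φ1] = [T, T]
r4 m[X0→φ2] = [T, F]
r4 m[X0→φ3] = [T, F]
r4 m[X0→φ5] = [T, F]
r4 m[X11→φ0] = [F, T]
r4 m[X11→φ1] = [F, F]
r4 m[X11→φ3] = [F, F]
r4 m[X11→φ4] = [F, F]
r4 m[X11→φ5] = [F, F]
r5 m[φ0→X13] = [T, F]
r5 m[φ0→X11] = [T, F]
r5 m[φ1→X0] = [F, F]
r5 m[φ1→X11] = [F, T]
r5 m[φ2→X13] = [T, T]
r5 m[φ2→X0] = [F, F]
r5 m[φ3→X0] = [F, F]
r5 m[φ3→X11] = [F, T]
r5 m[φ4→X13] = [F, F]
r5 m[φ4→X11] = [F, F]
r5 m[φ5→X0] = [F, F]
r5 m[φ5→X11] = [T, T]
r5 m[X13→φ0] = [F, T]
r5 m[X13→φ2] = [F, F]
r5 m[X13→φ4] = [T, F]
r5 m[X0→φ1] = [T, T]
r5 m[X0→φ2] = [T, F]
r5 m[X0→φ3] = [T, F]
r5 m[X0→φ5] = [T, F]
r5 m[X11→φ0] = [F, T]
r5 m[X11→φ1] = [F, F]
r5 m[X11→φ3] = [F, F]
r5 m[X11→φ4] = [F, F]
r5 m[X11→φ5] = [F, F]
r6 m[φ0→X13] = [T, F]
r6 m[φ0→X11] = [T, F]
r6 m[φ1→X0] = [F, F]
r6 m[φ1→X11] = [F, T]
r6 m[φ2→X13] = [T, T]
r6 m[φ2→X0] = [F, F]
r6 m[φ3→X0] = [F, F]
r6 m[φ3→X11] = [F, T]
r6 m[φ4→X13] = [F, F]
r6 m[φ4→X11] = [F, F]
r6 m[φ5→X0] = [F, F]
r6 m[φ5→X11] = [T, T]
r6 m[X13→φ0] = [F, F]
r6 m[X13→φ2] = [F, F]
r6 m[X13→φ4] = [T, F]
r6 m[X0→φ1] = [F, F]
r6 m[X0→φ2] = [F, F]
r6 m[X0→φ3] = [F, F]
r6 m[X0→φ5] = [F, F]
r6 m[X11→φ0] = [F, F]
r6 m[X11→φ1] = [F, F]
r6 m[X11→φ3] = [F, F]
r6 m[X11→φ4] = [F, F]
r6 m[X11→φ5] = [F, F]
r7 m[φ0→X13] = [F, F]
r7 m[φ0→X11] = [F, F]
r7 m[φ1→X0] = [F, F]
r7 m[φ1→X11] = [F, F]
r7 m[φ2→X13] = [F, F]
r7 m[φ2→X0] = [F, F]
r7 m[φ3→X0] = [F, F]
r7 m[φ3→X11] = [F, F]
r7 m[φ4→X13] = [F, F]
r7 m[φ4→X11] = [F, F]
r7 m[φ5→X0] = [F, F]
r7 m[φ5→X11] = [F, F]
r7 m[X13→φ0] = [F, F]
r7 m[X13→φ2] = [F, F]
r7 m[X13→φ4] = [T, F]
r7 m[X0→φ1] = [F, F]
r7 m[X0→φ2] = [F, F]
r7 m[X0→φ3] = [F, F]
r7 m[X0→φ5] = [F, F]
r7 m[X11→φ0] = [F, F]
r7 m[X11→φ1] = [F, F]
r7 m[X11→φ3] = [F, F]
r7 m[X11→φ4] = [F, F]
r7 m[X11→φ5] = [F, F]
r8 m[φ0→X13] = [F, F]
r8 m[φ0→X11] = [F, F]
r8 m[φ1→X0] = [F, F]
r8 m[φ1→X11] = [F, F]
r8 m[φ2→X13] = [F, F]
r8 m[φ2→X0] = [F, F]
r8 m[φ3→X0] = [F, F]
r8 m[φ3→X11] = [F, F]
r8 m[φ4→X13] = [F, F]
r8 m[φ4→X11] = [F, F]
r8 m[φ5→X0] = [F, F]
r8 m[φ5→X11] = [F, F]
r8 m[X13→φ0] = [F, F]
r8 m[X13→φ2] = [F, F]
r8 m[X13→φ4] = [F, F]
r8 m[X0→φ1] = [F, F]
r8 m[X0→φ2] = [F, F]
r8 m[X0→φ3] = [F, F]
r8 m[X0→φ5] = [F, F]
r8 m[X11→φ0] = [F, F]
r8 m[X11→φ1] = [F, F]
r8 m[X11→φ3] = [F, F]
r8 m[X11→φ4] = [F, F]
r8 m[X11→φ5] = [F, F]
r9 m[φ0→X13] = [F, F]
r9 m[φ0→X11] = [F, F]
r9 m[φ1→X0] = [F, F]
r9 m[φ1→X11] = [F, F]
r9 m[φ2→X13] = [F, F]
r9 m[φ2→X0] = [F, F]
r9 m[φ3→X0] = [F, F]
r9 m[φ3→X11] = [F, F]
r9 m[φ4→X13] = [F, F]
r9 m[φ4→X11] = [F, F]
r9 m[φ5→X0] = [F, F]
r9 m[φ5→X11] = [F, F]
r9 m[X13→φ0] = [F, F]
r9 m[X13→φ2] = [F, F]
r9 m[X13→φ4] = [F, F]
r9 m[X0→φ1] = [F, F]
r9 m[X0→φ2] = [F, F]
r9 m[X0→φ3] = [F, F]
r9 m[X0→φ5] = [F, F]
r9 m[X11→φ0] = [F, F]
r9 m[X11→φ1] = [F, F]
r9 m[X11→φ3] = [F, F]
r9 m[X11→φ4] = [F, F]
r9 m[X11→φ5] = [F, F]
fixed point reached at round 9
messages reach a fixed point at round 9

CONVERGED at round 9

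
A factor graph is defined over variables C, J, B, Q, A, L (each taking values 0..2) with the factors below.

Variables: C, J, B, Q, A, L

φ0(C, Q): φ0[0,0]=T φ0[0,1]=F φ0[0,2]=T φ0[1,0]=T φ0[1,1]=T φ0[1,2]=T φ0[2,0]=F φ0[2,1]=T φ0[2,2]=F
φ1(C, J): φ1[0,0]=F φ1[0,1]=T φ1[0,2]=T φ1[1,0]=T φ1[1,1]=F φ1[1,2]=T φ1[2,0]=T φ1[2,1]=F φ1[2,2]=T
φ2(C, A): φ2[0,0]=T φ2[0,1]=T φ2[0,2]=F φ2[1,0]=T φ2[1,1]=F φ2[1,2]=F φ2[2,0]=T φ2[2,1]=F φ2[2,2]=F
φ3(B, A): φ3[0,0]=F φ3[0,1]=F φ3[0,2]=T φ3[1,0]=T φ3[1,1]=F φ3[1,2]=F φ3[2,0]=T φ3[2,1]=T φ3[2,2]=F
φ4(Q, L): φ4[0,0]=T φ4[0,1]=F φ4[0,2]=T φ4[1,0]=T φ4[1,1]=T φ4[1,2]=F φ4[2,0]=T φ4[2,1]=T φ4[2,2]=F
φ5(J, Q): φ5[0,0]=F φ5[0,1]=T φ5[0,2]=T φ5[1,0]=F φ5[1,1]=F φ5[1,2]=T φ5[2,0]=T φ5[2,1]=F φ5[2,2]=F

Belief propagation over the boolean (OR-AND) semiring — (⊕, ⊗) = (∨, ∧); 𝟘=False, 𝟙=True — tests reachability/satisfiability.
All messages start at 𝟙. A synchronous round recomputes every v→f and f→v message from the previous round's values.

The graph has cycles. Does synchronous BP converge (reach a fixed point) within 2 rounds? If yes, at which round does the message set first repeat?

init: all messages = 𝟙 over 3 values
r1 m[φ0→C] = [T, T, T]
r1 m[φ0→Q] = [T, T, T]
r1 m[φ1→C] = [T, T, T]
r1 m[φ1→J] = [T, T, T]
r1 m[φ2→C] = [T, T, T]
r1 m[φ2→A] = [T, T, F]
r1 m[φ3→B] = [T, T, T]
r1 m[φ3→A] = [T, T, T]
r1 m[φ4→Q] = [T, T, T]
r1 m[φ4→L] = [T, T, T]
r1 m[φ5→J] = [T, T, T]
r1 m[φ5→Q] = [T, T, T]
r1 m[C→φ0] = [T, T, T]
r1 m[C→φ1] = [T, T, T]
r1 m[C→φ2] = [T, T, T]
r1 m[J→φ1] = [T, T, T]
r1 m[J→φ5] = [T, T, T]
r1 m[B→φ3] = [T, T, T]
r1 m[Q→φ0] = [T, T, T]
r1 m[Q→φ4] = [T, T, T]
r1 m[Q→φ5] = [T, T, T]
r1 m[A→φ2] = [T, T, T]
r1 m[A→φ3] = [T, T, T]
r1 m[L→φ4] = [T, T, T]
r2 m[φ0→C] = [T, T, T]
r2 m[φ0→Q] = [T, T, T]
r2 m[φ1→C] = [T, T, T]
r2 m[φ1→J] = [T, T, T]
r2 m[φ2→C] = [T, T, T]
r2 m[φ2→A] = [T, T, F]
r2 m[φ3→B] = [T, T, T]
r2 m[φ3→A] = [T, T, T]
r2 m[φ4→Q] = [T, T, T]
r2 m[φ4→L] = [T, T, T]
r2 m[φ5→J] = [T, T, T]
r2 m[φ5→Q] = [T, T, T]
r2 m[C→φ0] = [T, T, T]
r2 m[C→φ1] = [T, T, T]
r2 m[C→φ2] = [T, T, T]
r2 m[J→φ1] = [T, T, T]
r2 m[J→φ5] = [T, T, T]
r2 m[B→φ3] = [T, T, T]
r2 m[Q→φ0] = [T, T, T]
r2 m[Q→φ4] = [T, T, T]
r2 m[Q→φ5] = [T, T, T]
r2 m[A→φ2] = [T, T, T]
r2 m[A→φ3] = [T, T, F]
r2 m[L→φ4] = [T, T, T]
no fixed point within 2 rounds

NOT CONVERGED within 2 rounds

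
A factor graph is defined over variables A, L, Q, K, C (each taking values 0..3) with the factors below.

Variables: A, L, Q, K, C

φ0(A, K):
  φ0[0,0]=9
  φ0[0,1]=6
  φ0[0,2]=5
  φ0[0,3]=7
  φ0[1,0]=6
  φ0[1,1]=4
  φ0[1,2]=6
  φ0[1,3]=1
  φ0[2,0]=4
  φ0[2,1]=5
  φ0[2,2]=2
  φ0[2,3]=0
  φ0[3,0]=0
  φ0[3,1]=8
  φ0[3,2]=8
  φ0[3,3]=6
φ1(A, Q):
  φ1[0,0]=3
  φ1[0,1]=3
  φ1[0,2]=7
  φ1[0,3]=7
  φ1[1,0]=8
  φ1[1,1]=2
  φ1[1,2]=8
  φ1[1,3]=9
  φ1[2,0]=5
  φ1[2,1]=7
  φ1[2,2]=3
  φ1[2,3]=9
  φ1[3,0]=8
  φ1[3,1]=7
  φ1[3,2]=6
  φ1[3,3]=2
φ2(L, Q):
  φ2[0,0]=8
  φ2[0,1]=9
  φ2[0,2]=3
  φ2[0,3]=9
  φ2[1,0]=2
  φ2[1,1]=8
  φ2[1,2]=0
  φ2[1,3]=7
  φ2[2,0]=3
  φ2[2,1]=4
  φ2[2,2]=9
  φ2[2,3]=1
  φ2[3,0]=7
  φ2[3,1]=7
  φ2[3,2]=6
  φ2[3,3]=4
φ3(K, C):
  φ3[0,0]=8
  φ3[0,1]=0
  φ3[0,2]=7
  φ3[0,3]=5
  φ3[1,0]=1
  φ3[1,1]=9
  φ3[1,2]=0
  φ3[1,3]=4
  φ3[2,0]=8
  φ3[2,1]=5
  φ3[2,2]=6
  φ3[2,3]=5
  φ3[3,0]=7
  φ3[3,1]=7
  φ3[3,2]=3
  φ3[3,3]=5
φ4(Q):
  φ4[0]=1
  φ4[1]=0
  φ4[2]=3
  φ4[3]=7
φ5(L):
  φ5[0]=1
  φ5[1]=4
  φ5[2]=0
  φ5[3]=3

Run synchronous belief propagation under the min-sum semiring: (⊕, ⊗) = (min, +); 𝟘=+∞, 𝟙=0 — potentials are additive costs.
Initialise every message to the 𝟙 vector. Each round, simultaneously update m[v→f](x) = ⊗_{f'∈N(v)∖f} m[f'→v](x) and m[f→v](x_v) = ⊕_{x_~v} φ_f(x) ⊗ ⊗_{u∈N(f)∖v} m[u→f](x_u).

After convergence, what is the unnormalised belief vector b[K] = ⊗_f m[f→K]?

b[K] = [10, 10, 16, 10]

init: all messages = 𝟙 over 4 values
r1 m[φ0→A] = [5, 1, 0, 0]
r1 m[φ0→K] = [0, 4, 2, 0]
r1 m[φ1→A] = [3, 2, 3, 2]
r1 m[φ1→Q] = [3, 2, 3, 2]
r1 m[φ2→L] = [3, 0, 1, 4]
r1 m[φ2→Q] = [2, 4, 0, 1]
r1 m[φ3→K] = [0, 0, 5, 3]
r1 m[φ3→C] = [1, 0, 0, 4]
r1 m[φ4→Q] = [1, 0, 3, 7]
r1 m[φ5→L] = [1, 4, 0, 3]
r1 m[A→φ0] = [0, 0, 0, 0]
r1 m[A→φ1] = [0, 0, 0, 0]
r1 m[L→φ2] = [0, 0, 0, 0]
r1 m[L→φ5] = [0, 0, 0, 0]
r1 m[Q→φ1] = [0, 0, 0, 0]
r1 m[Q→φ2] = [0, 0, 0, 0]
r1 m[Q→φ4] = [0, 0, 0, 0]
r1 m[K→φ0] = [0, 0, 0, 0]
r1 m[K→φ3] = [0, 0, 0, 0]
r1 m[C→φ3] = [0, 0, 0, 0]
r2 m[φ0→A] = [5, 1, 0, 0]
r2 m[φ0→K] = [0, 4, 2, 0]
r2 m[φ1→A] = [3, 2, 3, 2]
r2 m[φ1→Q] = [3, 2, 3, 2]
r2 m[φ2→L] = [3, 0, 1, 4]
r2 m[φ2→Q] = [2, 4, 0, 1]
r2 m[φ3→K] = [0, 0, 5, 3]
r2 m[φ3→C] = [1, 0, 0, 4]
r2 m[φ4→Q] = [1, 0, 3, 7]
r2 m[φ5→L] = [1, 4, 0, 3]
r2 m[A→φ0] = [3, 2, 3, 2]
r2 m[A→φ1] = [5, 1, 0, 0]
r2 m[L→φ2] = [1, 4, 0, 3]
r2 m[L→φ5] = [3, 0, 1, 4]
r2 m[Q→φ1] = [3, 4, 3, 8]
r2 m[Q→φ2] = [4, 2, 6, 9]
r2 m[Q→φ4] = [5, 6, 3, 3]
r2 m[K→φ0] = [0, 0, 5, 3]
r2 m[K→φ3] = [0, 4, 2, 0]
r2 m[C→φ3] = [0, 0, 0, 0]
r3 m[φ0→A] = [6, 4, 3, 0]
r3 m[φ0→K] = [2, 6, 5, 3]
r3 m[φ1→A] = [6, 6, 6, 9]
r3 m[φ1→Q] = [5, 3, 3, 2]
r3 m[φ2→L] = [9, 6, 6, 9]
r3 m[φ2→Q] = [3, 4, 4, 1]
r3 m[φ3→K] = [0, 0, 5, 3]
r3 m[φ3→C] = [5, 0, 3, 5]
r3 m[φ4→Q] = [1, 0, 3, 7]
r3 m[φ5→L] = [1, 4, 0, 3]
r3 m[A→φ0] = [3, 2, 3, 2]
r3 m[A→φ1] = [5, 1, 0, 0]
r3 m[L→φ2] = [1, 4, 0, 3]
r3 m[L→φ5] = [3, 0, 1, 4]
r3 m[Q→φ1] = [3, 4, 3, 8]
r3 m[Q→φ2] = [4, 2, 6, 9]
r3 m[Q→φ4] = [5, 6, 3, 3]
r3 m[K→φ0] = [0, 0, 5, 3]
r3 m[K→φ3] = [0, 4, 2, 0]
r3 m[C→φ3] = [0, 0, 0, 0]
r4 m[φ0→A] = [6, 4, 3, 0]
r4 m[φ0→K] = [2, 6, 5, 3]
r4 m[φ1→A] = [6, 6, 6, 9]
r4 m[φ1→Q] = [5, 3, 3, 2]
r4 m[φ2→L] = [9, 6, 6, 9]
r4 m[φ2→Q] = [3, 4, 4, 1]
r4 m[φ3→K] = [0, 0, 5, 3]
r4 m[φ3→C] = [5, 0, 3, 5]
r4 m[φ4→Q] = [1, 0, 3, 7]
r4 m[φ5→L] = [1, 4, 0, 3]
r4 m[A→φ0] = [6, 6, 6, 9]
r4 m[A→φ1] = [6, 4, 3, 0]
r4 m[L→φ2] = [1, 4, 0, 3]
r4 m[L→φ5] = [9, 6, 6, 9]
r4 m[Q→φ1] = [4, 4, 7, 8]
r4 m[Q→φ2] = [6, 3, 6, 9]
r4 m[Q→φ4] = [8, 7, 7, 3]
r4 m[K→φ0] = [0, 0, 5, 3]
r4 m[K→φ3] = [2, 6, 5, 3]
r4 m[C→φ3] = [0, 0, 0, 0]
r5 m[φ0→A] = [6, 4, 3, 0]
r5 m[φ0→K] = [9, 10, 8, 6]
r5 m[φ1→A] = [7, 6, 9, 10]
r5 m[φ1→Q] = [8, 6, 6, 2]
r5 m[φ2→L] = [9, 6, 7, 10]
r5 m[φ2→Q] = [3, 4, 4, 1]
r5 m[φ3→K] = [0, 0, 5, 3]
r5 m[φ3→C] = [7, 2, 6, 7]
r5 m[φ4→Q] = [1, 0, 3, 7]
r5 m[φ5→L] = [1, 4, 0, 3]
r5 m[A→φ0] = [6, 6, 6, 9]
r5 m[A→φ1] = [6, 4, 3, 0]
r5 m[L→φ2] = [1, 4, 0, 3]
r5 m[L→φ5] = [9, 6, 6, 9]
r5 m[Q→φ1] = [4, 4, 7, 8]
r5 m[Q→φ2] = [6, 3, 6, 9]
r5 m[Q→φ4] = [8, 7, 7, 3]
r5 m[K→φ0] = [0, 0, 5, 3]
r5 m[K→φ3] = [2, 6, 5, 3]
r5 m[C→φ3] = [0, 0, 0, 0]
r6 m[φ0→A] = [6, 4, 3, 0]
r6 m[φ0→K] = [9, 10, 8, 6]
r6 m[φ1→A] = [7, 6, 9, 10]
r6 m[φ1→Q] = [8, 6, 6, 2]
r6 m[φ2→L] = [9, 6, 7, 10]
r6 m[φ2→Q] = [3, 4, 4, 1]
r6 m[φ3→K] = [0, 0, 5, 3]
r6 m[φ3→C] = [7, 2, 6, 7]
r6 m[φ4→Q] = [1, 0, 3, 7]
r6 m[φ5→L] = [1, 4, 0, 3]
r6 m[A→φ0] = [7, 6, 9, 10]
r6 m[A→φ1] = [6, 4, 3, 0]
r6 m[L→φ2] = [1, 4, 0, 3]
r6 m[L→φ5] = [9, 6, 7, 10]
r6 m[Q→φ1] = [4, 4, 7, 8]
r6 m[Q→φ2] = [9, 6, 9, 9]
r6 m[Q→φ4] = [11, 10, 10, 3]
r6 m[K→φ0] = [0, 0, 5, 3]
r6 m[K→φ3] = [9, 10, 8, 6]
r6 m[C→φ3] = [0, 0, 0, 0]
r7 m[φ0→A] = [6, 4, 3, 0]
r7 m[φ0→K] = [10, 10, 11, 7]
r7 m[φ1→A] = [7, 6, 9, 10]
r7 m[φ1→Q] = [8, 6, 6, 2]
r7 m[φ2→L] = [12, 9, 10, 13]
r7 m[φ2→Q] = [3, 4, 4, 1]
r7 m[φ3→K] = [0, 0, 5, 3]
r7 m[φ3→C] = [11, 9, 9, 11]
r7 m[φ4→Q] = [1, 0, 3, 7]
r7 m[φ5→L] = [1, 4, 0, 3]
r7 m[A→φ0] = [7, 6, 9, 10]
r7 m[A→φ1] = [6, 4, 3, 0]
r7 m[L→φ2] = [1, 4, 0, 3]
r7 m[L→φ5] = [9, 6, 7, 10]
r7 m[Q→φ1] = [4, 4, 7, 8]
r7 m[Q→φ2] = [9, 6, 9, 9]
r7 m[Q→φ4] = [11, 10, 10, 3]
r7 m[K→φ0] = [0, 0, 5, 3]
r7 m[K→φ3] = [9, 10, 8, 6]
r7 m[C→φ3] = [0, 0, 0, 0]
r8 m[φ0→A] = [6, 4, 3, 0]
r8 m[φ0→K] = [10, 10, 11, 7]
r8 m[φ1→A] = [7, 6, 9, 10]
r8 m[φ1→Q] = [8, 6, 6, 2]
r8 m[φ2→L] = [12, 9, 10, 13]
r8 m[φ2→Q] = [3, 4, 4, 1]
r8 m[φ3→K] = [0, 0, 5, 3]
r8 m[φ3→C] = [11, 9, 9, 11]
r8 m[φ4→Q] = [1, 0, 3, 7]
r8 m[φ5→L] = [1, 4, 0, 3]
r8 m[A→φ0] = [7, 6, 9, 10]
r8 m[A→φ1] = [6, 4, 3, 0]
r8 m[L→φ2] = [1, 4, 0, 3]
r8 m[L→φ5] = [12, 9, 10, 13]
r8 m[Q→φ1] = [4, 4, 7, 8]
r8 m[Q→φ2] = [9, 6, 9, 9]
r8 m[Q→φ4] = [11, 10, 10, 3]
r8 m[K→φ0] = [0, 0, 5, 3]
r8 m[K→φ3] = [10, 10, 11, 7]
r8 m[C→φ3] = [0, 0, 0, 0]
r9 m[φ0→A] = [6, 4, 3, 0]
r9 m[φ0→K] = [10, 10, 11, 7]
r9 m[φ1→A] = [7, 6, 9, 10]
r9 m[φ1→Q] = [8, 6, 6, 2]
r9 m[φ2→L] = [12, 9, 10, 13]
r9 m[φ2→Q] = [3, 4, 4, 1]
r9 m[φ3→K] = [0, 0, 5, 3]
r9 m[φ3→C] = [11, 10, 10, 12]
r9 m[φ4→Q] = [1, 0, 3, 7]
r9 m[φ5→L] = [1, 4, 0, 3]
r9 m[A→φ0] = [7, 6, 9, 10]
r9 m[A→φ1] = [6, 4, 3, 0]
r9 m[L→φ2] = [1, 4, 0, 3]
r9 m[L→φ5] = [12, 9, 10, 13]
r9 m[Q→φ1] = [4, 4, 7, 8]
r9 m[Q→φ2] = [9, 6, 9, 9]
r9 m[Q→φ4] = [11, 10, 10, 3]
r9 m[K→φ0] = [0, 0, 5, 3]
r9 m[K→φ3] = [10, 10, 11, 7]
r9 m[C→φ3] = [0, 0, 0, 0]
r10 m[φ0→A] = [6, 4, 3, 0]
r10 m[φ0→K] = [10, 10, 11, 7]
r10 m[φ1→A] = [7, 6, 9, 10]
r10 m[φ1→Q] = [8, 6, 6, 2]
r10 m[φ2→L] = [12, 9, 10, 13]
r10 m[φ2→Q] = [3, 4, 4, 1]
r10 m[φ3→K] = [0, 0, 5, 3]
r10 m[φ3→C] = [11, 10, 10, 12]
r10 m[φ4→Q] = [1, 0, 3, 7]
r10 m[φ5→L] = [1, 4, 0, 3]
r10 m[A→φ0] = [7, 6, 9, 10]
r10 m[A→φ1] = [6, 4, 3, 0]
r10 m[L→φ2] = [1, 4, 0, 3]
r10 m[L→φ5] = [12, 9, 10, 13]
r10 m[Q→φ1] = [4, 4, 7, 8]
r10 m[Q→φ2] = [9, 6, 9, 9]
r10 m[Q→φ4] = [11, 10, 10, 3]
r10 m[K→φ0] = [0, 0, 5, 3]
r10 m[K→φ3] = [10, 10, 11, 7]
r10 m[C→φ3] = [0, 0, 0, 0]
fixed point reached at round 10
b[K] = ⊗ incoming = [10, 10, 16, 10]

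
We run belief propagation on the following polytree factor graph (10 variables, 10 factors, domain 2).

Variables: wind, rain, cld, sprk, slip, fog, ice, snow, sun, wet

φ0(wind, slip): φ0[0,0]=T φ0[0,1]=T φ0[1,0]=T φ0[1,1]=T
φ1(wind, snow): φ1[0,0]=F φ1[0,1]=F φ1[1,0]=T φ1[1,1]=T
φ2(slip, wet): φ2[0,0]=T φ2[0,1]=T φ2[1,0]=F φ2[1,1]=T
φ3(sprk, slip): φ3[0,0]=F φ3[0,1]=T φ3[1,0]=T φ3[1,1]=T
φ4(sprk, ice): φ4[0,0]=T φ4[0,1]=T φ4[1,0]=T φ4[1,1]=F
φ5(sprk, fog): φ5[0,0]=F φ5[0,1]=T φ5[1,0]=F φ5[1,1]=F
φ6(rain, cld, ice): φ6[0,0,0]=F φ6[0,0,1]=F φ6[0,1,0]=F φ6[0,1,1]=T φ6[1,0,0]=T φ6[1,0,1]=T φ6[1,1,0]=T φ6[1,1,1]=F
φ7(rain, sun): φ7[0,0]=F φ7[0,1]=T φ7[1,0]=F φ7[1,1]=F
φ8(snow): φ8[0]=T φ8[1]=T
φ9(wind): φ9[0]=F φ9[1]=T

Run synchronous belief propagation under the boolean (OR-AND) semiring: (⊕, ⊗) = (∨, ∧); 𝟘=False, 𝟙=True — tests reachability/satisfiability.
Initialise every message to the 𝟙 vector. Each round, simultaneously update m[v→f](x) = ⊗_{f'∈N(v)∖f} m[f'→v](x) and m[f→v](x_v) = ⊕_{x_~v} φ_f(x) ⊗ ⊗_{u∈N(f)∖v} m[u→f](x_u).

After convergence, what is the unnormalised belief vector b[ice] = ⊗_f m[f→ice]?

b[ice] = [F, T]

init: all messages = 𝟙 over 2 values
r1 m[φ0→wind] = [T, T]
r1 m[φ0→slip] = [T, T]
r1 m[φ1→wind] = [F, T]
r1 m[φ1→snow] = [T, T]
r1 m[φ2→slip] = [T, T]
r1 m[φ2→wet] = [T, T]
r1 m[φ3→sprk] = [T, T]
r1 m[φ3→slip] = [T, T]
r1 m[φ4→sprk] = [T, T]
r1 m[φ4→ice] = [T, T]
r1 m[φ5→sprk] = [T, F]
r1 m[φ5→fog] = [F, T]
r1 m[φ6→rain] = [T, T]
r1 m[φ6→cld] = [T, T]
r1 m[φ6→ice] = [T, T]
r1 m[φ7→rain] = [T, F]
r1 m[φ7→sun] = [F, T]
r1 m[φ8→snow] = [T, T]
r1 m[φ9→wind] = [F, T]
r1 m[wind→φ0] = [T, T]
r1 m[wind→φ1] = [T, T]
r1 m[wind→φ9] = [T, T]
r1 m[rain→φ6] = [T, T]
r1 m[rain→φ7] = [T, T]
r1 m[cld→φ6] = [T, T]
r1 m[sprk→φ3] = [T, T]
r1 m[sprk→φ4] = [T, T]
r1 m[sprk→φ5] = [T, T]
r1 m[slip→φ0] = [T, T]
r1 m[slip→φ2] = [T, T]
r1 m[slip→φ3] = [T, T]
r1 m[fog→φ5] = [T, T]
r1 m[ice→φ4] = [T, T]
r1 m[ice→φ6] = [T, T]
r1 m[snow→φ1] = [T, T]
r1 m[snow→φ8] = [T, T]
r1 m[sun→φ7] = [T, T]
r1 m[wet→φ2] = [T, T]
r2 m[φ0→wind] = [T, T]
r2 m[φ0→slip] = [T, T]
r2 m[φ1→wind] = [F, T]
r2 m[φ1→snow] = [T, T]
r2 m[φ2→slip] = [T, T]
r2 m[φ2→wet] = [T, T]
r2 m[φ3→sprk] = [T, T]
r2 m[φ3→slip] = [T, T]
r2 m[φ4→sprk] = [T, T]
r2 m[φ4→ice] = [T, T]
r2 m[φ5→sprk] = [T, F]
r2 m[φ5→fog] = [F, T]
r2 m[φ6→rain] = [T, T]
r2 m[φ6→cld] = [T, T]
r2 m[φ6→ice] = [T, T]
r2 m[φ7→rain] = [T, F]
r2 m[φ7→sun] = [F, T]
r2 m[φ8→snow] = [T, T]
r2 m[φ9→wind] = [F, T]
r2 m[wind→φ0] = [F, T]
r2 m[wind→φ1] = [F, T]
r2 m[wind→φ9] = [F, T]
r2 m[rain→φ6] = [T, F]
r2 m[rain→φ7] = [T, T]
r2 m[cld→φ6] = [T, T]
r2 m[sprk→φ3] = [T, F]
r2 m[sprk→φ4] = [T, F]
r2 m[sprk→φ5] = [T, T]
r2 m[slip→φ0] = [T, T]
r2 m[slip→φ2] = [T, T]
r2 m[slip→φ3] = [T, T]
r2 m[fog→φ5] = [T, T]
r2 m[ice→φ4] = [T, T]
r2 m[ice→φ6] = [T, T]
r2 m[snow→φ1] = [T, T]
r2 m[snow→φ8] = [T, T]
r2 m[sun→φ7] = [T, T]
r2 m[wet→φ2] = [T, T]
r3 m[φ0→wind] = [T, T]
r3 m[φ0→slip] = [T, T]
r3 m[φ1→wind] = [F, T]
r3 m[φ1→snow] = [T, T]
r3 m[φ2→slip] = [T, T]
r3 m[φ2→wet] = [T, T]
r3 m[φ3→sprk] = [T, T]
r3 m[φ3→slip] = [F, T]
r3 m[φ4→sprk] = [T, T]
r3 m[φ4→ice] = [T, T]
r3 m[φ5→sprk] = [T, F]
r3 m[φ5→fog] = [F, T]
r3 m[φ6→rain] = [T, T]
r3 m[φ6→cld] = [F, T]
r3 m[φ6→ice] = [F, T]
r3 m[φ7→rain] = [T, F]
r3 m[φ7→sun] = [F, T]
r3 m[φ8→snow] = [T, T]
r3 m[φ9→wind] = [F, T]
r3 m[wind→φ0] = [F, T]
r3 m[wind→φ1] = [F, T]
r3 m[wind→φ9] = [F, T]
r3 m[rain→φ6] = [T, F]
r3 m[rain→φ7] = [T, T]
r3 m[cld→φ6] = [T, T]
r3 m[sprk→φ3] = [T, F]
r3 m[sprk→φ4] = [T, F]
r3 m[sprk→φ5] = [T, T]
r3 m[slip→φ0] = [T, T]
r3 m[slip→φ2] = [T, T]
r3 m[slip→φ3] = [T, T]
r3 m[fog→φ5] = [T, T]
r3 m[ice→φ4] = [T, T]
r3 m[ice→φ6] = [T, T]
r3 m[snow→φ1] = [T, T]
r3 m[snow→φ8] = [T, T]
r3 m[sun→φ7] = [T, T]
r3 m[wet→φ2] = [T, T]
r4 m[φ0→wind] = [T, T]
r4 m[φ0→slip] = [T, T]
r4 m[φ1→wind] = [F, T]
r4 m[φ1→snow] = [T, T]
r4 m[φ2→slip] = [T, T]
r4 m[φ2→wet] = [T, T]
r4 m[φ3→sprk] = [T, T]
r4 m[φ3→slip] = [F, T]
r4 m[φ4→sprk] = [T, T]
r4 m[φ4→ice] = [T, T]
r4 m[φ5→sprk] = [T, F]
r4 m[φ5→fog] = [F, T]
r4 m[φ6→rain] = [T, T]
r4 m[φ6→cld] = [F, T]
r4 m[φ6→ice] = [F, T]
r4 m[φ7→rain] = [T, F]
r4 m[φ7→sun] = [F, T]
r4 m[φ8→snow] = [T, T]
r4 m[φ9→wind] = [F, T]
r4 m[wind→φ0] = [F, T]
r4 m[wind→φ1] = [F, T]
r4 m[wind→φ9] = [F, T]
r4 m[rain→φ6] = [T, F]
r4 m[rain→φ7] = [T, T]
r4 m[cld→φ6] = [T, T]
r4 m[sprk→φ3] = [T, F]
r4 m[sprk→φ4] = [T, F]
r4 m[sprk→φ5] = [T, T]
r4 m[slip→φ0] = [F, T]
r4 m[slip→φ2] = [F, T]
r4 m[slip→φ3] = [T, T]
r4 m[fog→φ5] = [T, T]
r4 m[ice→φ4] = [F, T]
r4 m[ice→φ6] = [T, T]
r4 m[snow→φ1] = [T, T]
r4 m[snow→φ8] = [T, T]
r4 m[sun→φ7] = [T, T]
r4 m[wet→φ2] = [T, T]
r5 m[φ0→wind] = [T, T]
r5 m[φ0→slip] = [T, T]
r5 m[φ1→wind] = [F, T]
r5 m[φ1→snow] = [T, T]
r5 m[φ2→slip] = [T, T]
r5 m[φ2→wet] = [F, T]
r5 m[φ3→sprk] = [T, T]
r5 m[φ3→slip] = [F, T]
r5 m[φ4→sprk] = [T, F]
r5 m[φ4→ice] = [T, T]
r5 m[φ5→sprk] = [T, F]
r5 m[φ5→fog] = [F, T]
r5 m[φ6→rain] = [T, T]
r5 m[φ6→cld] = [F, T]
r5 m[φ6→ice] = [F, T]
r5 m[φ7→rain] = [T, F]
r5 m[φ7→sun] = [F, T]
r5 m[φ8→snow] = [T, T]
r5 m[φ9→wind] = [F, T]
r5 m[wind→φ0] = [F, T]
r5 m[wind→φ1] = [F, T]
r5 m[wind→φ9] = [F, T]
r5 m[rain→φ6] = [T, F]
r5 m[rain→φ7] = [T, T]
r5 m[cld→φ6] = [T, T]
r5 m[sprk→φ3] = [T, F]
r5 m[sprk→φ4] = [T, F]
r5 m[sprk→φ5] = [T, T]
r5 m[slip→φ0] = [F, T]
r5 m[slip→φ2] = [F, T]
r5 m[slip→φ3] = [T, T]
r5 m[fog→φ5] = [T, T]
r5 m[ice→φ4] = [F, T]
r5 m[ice→φ6] = [T, T]
r5 m[snow→φ1] = [T, T]
r5 m[snow→φ8] = [T, T]
r5 m[sun→φ7] = [T, T]
r5 m[wet→φ2] = [T, T]
r6 m[φ0→wind] = [T, T]
r6 m[φ0→slip] = [T, T]
r6 m[φ1→wind] = [F, T]
r6 m[φ1→snow] = [T, T]
r6 m[φ2→slip] = [T, T]
r6 m[φ2→wet] = [F, T]
r6 m[φ3→sprk] = [T, T]
r6 m[φ3→slip] = [F, T]
r6 m[φ4→sprk] = [T, F]
r6 m[φ4→ice] = [T, T]
r6 m[φ5→sprk] = [T, F]
r6 m[φ5→fog] = [F, T]
r6 m[φ6→rain] = [T, T]
r6 m[φ6→cld] = [F, T]
r6 m[φ6→ice] = [F, T]
r6 m[φ7→rain] = [T, F]
r6 m[φ7→sun] = [F, T]
r6 m[φ8→snow] = [T, T]
r6 m[φ9→wind] = [F, T]
r6 m[wind→φ0] = [F, T]
r6 m[wind→φ1] = [F, T]
r6 m[wind→φ9] = [F, T]
r6 m[rain→φ6] = [T, F]
r6 m[rain→φ7] = [T, T]
r6 m[cld→φ6] = [T, T]
r6 m[sprk→φ3] = [T, F]
r6 m[sprk→φ4] = [T, F]
r6 m[sprk→φ5] = [T, F]
r6 m[slip→φ0] = [F, T]
r6 m[slip→φ2] = [F, T]
r6 m[slip→φ3] = [T, T]
r6 m[fog→φ5] = [T, T]
r6 m[ice→φ4] = [F, T]
r6 m[ice→φ6] = [T, T]
r6 m[snow→φ1] = [T, T]
r6 m[snow→φ8] = [T, T]
r6 m[sun→φ7] = [T, T]
r6 m[wet→φ2] = [T, T]
r7 m[φ0→wind] = [T, T]
r7 m[φ0→slip] = [T, T]
r7 m[φ1→wind] = [F, T]
r7 m[φ1→snow] = [T, T]
r7 m[φ2→slip] = [T, T]
r7 m[φ2→wet] = [F, T]
r7 m[φ3→sprk] = [T, T]
r7 m[φ3→slip] = [F, T]
r7 m[φ4→sprk] = [T, F]
r7 m[φ4→ice] = [T, T]
r7 m[φ5→sprk] = [T, F]
r7 m[φ5→fog] = [F, T]
r7 m[φ6→rain] = [T, T]
r7 m[φ6→cld] = [F, T]
r7 m[φ6→ice] = [F, T]
r7 m[φ7→rain] = [T, F]
r7 m[φ7→sun] = [F, T]
r7 m[φ8→snow] = [T, T]
r7 m[φ9→wind] = [F, T]
r7 m[wind→φ0] = [F, T]
r7 m[wind→φ1] = [F, T]
r7 m[wind→φ9] = [F, T]
r7 m[rain→φ6] = [T, F]
r7 m[rain→φ7] = [T, T]
r7 m[cld→φ6] = [T, T]
r7 m[sprk→φ3] = [T, F]
r7 m[sprk→φ4] = [T, F]
r7 m[sprk→φ5] = [T, F]
r7 m[slip→φ0] = [F, T]
r7 m[slip→φ2] = [F, T]
r7 m[slip→φ3] = [T, T]
r7 m[fog→φ5] = [T, T]
r7 m[ice→φ4] = [F, T]
r7 m[ice→φ6] = [T, T]
r7 m[snow→φ1] = [T, T]
r7 m[snow→φ8] = [T, T]
r7 m[sun→φ7] = [T, T]
r7 m[wet→φ2] = [T, T]
fixed point reached at round 7
b[ice] = ⊗ incoming = [F, T]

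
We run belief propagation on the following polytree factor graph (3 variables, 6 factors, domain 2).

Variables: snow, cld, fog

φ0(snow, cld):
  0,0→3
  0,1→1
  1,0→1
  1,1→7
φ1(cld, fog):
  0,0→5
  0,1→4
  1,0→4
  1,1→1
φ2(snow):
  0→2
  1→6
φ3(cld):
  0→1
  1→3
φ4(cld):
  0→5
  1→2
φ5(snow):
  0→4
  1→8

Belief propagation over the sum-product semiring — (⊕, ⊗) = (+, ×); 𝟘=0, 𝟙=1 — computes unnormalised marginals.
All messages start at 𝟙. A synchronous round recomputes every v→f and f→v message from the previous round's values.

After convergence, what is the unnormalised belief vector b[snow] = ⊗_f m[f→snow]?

init: all messages = 𝟙 over 2 values
r1 m[φ0→snow] = [4, 8]
r1 m[φ0→cld] = [4, 8]
r1 m[φ1→cld] = [9, 5]
r1 m[φ1→fog] = [9, 5]
r1 m[φ2→snow] = [2, 6]
r1 m[φ3→cld] = [1, 3]
r1 m[φ4→cld] = [5, 2]
r1 m[φ5→snow] = [4, 8]
r1 m[snow→φ0] = [1, 1]
r1 m[snow→φ2] = [1, 1]
r1 m[snow→φ5] = [1, 1]
r1 m[cld→φ0] = [1, 1]
r1 m[cld→φ1] = [1, 1]
r1 m[cld→φ3] = [1, 1]
r1 m[cld→φ4] = [1, 1]
r1 m[fog→φ1] = [1, 1]
r2 m[φ0→snow] = [4, 8]
r2 m[φ0→cld] = [4, 8]
r2 m[φ1→cld] = [9, 5]
r2 m[φ1→fog] = [9, 5]
r2 m[φ2→snow] = [2, 6]
r2 m[φ3→cld] = [1, 3]
r2 m[φ4→cld] = [5, 2]
r2 m[φ5→snow] = [4, 8]
r2 m[snow→φ0] = [8, 48]
r2 m[snow→φ2] = [16, 64]
r2 m[snow→φ5] = [8, 48]
r2 m[cld→φ0] = [45, 30]
r2 m[cld→φ1] = [20, 48]
r2 m[cld→φ3] = [180, 80]
r2 m[cld→φ4] = [36, 120]
r2 m[fog→φ1] = [1, 1]
r3 m[φ0→snow] = [165, 255]
r3 m[φ0→cld] = [72, 344]
r3 m[φ1→cld] = [9, 5]
r3 m[φ1→fog] = [292, 128]
r3 m[φ2→snow] = [2, 6]
r3 m[φ3→cld] = [1, 3]
r3 m[φ4→cld] = [5, 2]
r3 m[φ5→snow] = [4, 8]
r3 m[snow→φ0] = [8, 48]
r3 m[snow→φ2] = [16, 64]
r3 m[snow→φ5] = [8, 48]
r3 m[cld→φ0] = [45, 30]
r3 m[cld→φ1] = [20, 48]
r3 m[cld→φ3] = [180, 80]
r3 m[cld→φ4] = [36, 120]
r3 m[fog→φ1] = [1, 1]
r4 m[φ0→snow] = [165, 255]
r4 m[φ0→cld] = [72, 344]
r4 m[φ1→cld] = [9, 5]
r4 m[φ1→fog] = [292, 128]
r4 m[φ2→snow] = [2, 6]
r4 m[φ3→cld] = [1, 3]
r4 m[φ4→cld] = [5, 2]
r4 m[φ5→snow] = [4, 8]
r4 m[snow→φ0] = [8, 48]
r4 m[snow→φ2] = [660, 2040]
r4 m[snow→φ5] = [330, 1530]
r4 m[cld→φ0] = [45, 30]
r4 m[cld→φ1] = [360, 2064]
r4 m[cld→φ3] = [3240, 3440]
r4 m[cld→φ4] = [648, 5160]
r4 m[fog→φ1] = [1, 1]
r5 m[φ0→snow] = [165, 255]
r5 m[φ0→cld] = [72, 344]
r5 m[φ1→cld] = [9, 5]
r5 m[φ1→fog] = [10056, 3504]
r5 m[φ2→snow] = [2, 6]
r5 m[φ3→cld] = [1, 3]
r5 m[φ4→cld] = [5, 2]
r5 m[φ5→snow] = [4, 8]
r5 m[snow→φ0] = [8, 48]
r5 m[snow→φ2] = [660, 2040]
r5 m[snow→φ5] = [330, 1530]
r5 m[cld→φ0] = [45, 30]
r5 m[cld→φ1] = [360, 2064]
r5 m[cld→φ3] = [3240, 3440]
r5 m[cld→φ4] = [648, 5160]
r5 m[fog→φ1] = [1, 1]
r6 m[φ0→snow] = [165, 255]
r6 m[φ0→cld] = [72, 344]
r6 m[φ1→cld] = [9, 5]
r6 m[φ1→fog] = [10056, 3504]
r6 m[φ2→snow] = [2, 6]
r6 m[φ3→cld] = [1, 3]
r6 m[φ4→cld] = [5, 2]
r6 m[φ5→snow] = [4, 8]
r6 m[snow→φ0] = [8, 48]
r6 m[snow→φ2] = [660, 2040]
r6 m[snow→φ5] = [330, 1530]
r6 m[cld→φ0] = [45, 30]
r6 m[cld→φ1] = [360, 2064]
r6 m[cld→φ3] = [3240, 3440]
r6 m[cld→φ4] = [648, 5160]
r6 m[fog→φ1] = [1, 1]
fixed point reached at round 6
b[snow] = ⊗ incoming = [1320, 12240]

b[snow] = [1320, 12240]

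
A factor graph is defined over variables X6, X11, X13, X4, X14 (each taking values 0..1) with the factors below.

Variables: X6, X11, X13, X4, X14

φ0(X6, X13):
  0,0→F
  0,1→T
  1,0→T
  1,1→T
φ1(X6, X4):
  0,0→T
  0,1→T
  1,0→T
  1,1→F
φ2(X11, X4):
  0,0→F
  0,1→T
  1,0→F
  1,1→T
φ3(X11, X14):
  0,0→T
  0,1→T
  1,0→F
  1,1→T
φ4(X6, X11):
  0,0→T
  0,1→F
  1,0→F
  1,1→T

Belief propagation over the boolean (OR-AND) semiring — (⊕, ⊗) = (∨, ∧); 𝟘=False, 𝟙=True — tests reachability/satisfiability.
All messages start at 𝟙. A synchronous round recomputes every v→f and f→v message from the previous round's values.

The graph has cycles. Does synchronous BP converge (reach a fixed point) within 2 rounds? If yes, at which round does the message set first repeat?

NOT CONVERGED within 2 rounds

init: all messages = 𝟙 over 2 values
r1 m[φ0→X6] = [T, T]
r1 m[φ0→X13] = [T, T]
r1 m[φ1→X6] = [T, T]
r1 m[φ1→X4] = [T, T]
r1 m[φ2→X11] = [T, T]
r1 m[φ2→X4] = [F, T]
r1 m[φ3→X11] = [T, T]
r1 m[φ3→X14] = [T, T]
r1 m[φ4→X6] = [T, T]
r1 m[φ4→X11] = [T, T]
r1 m[X6→φ0] = [T, T]
r1 m[X6→φ1] = [T, T]
r1 m[X6→φ4] = [T, T]
r1 m[X11→φ2] = [T, T]
r1 m[X11→φ3] = [T, T]
r1 m[X11→φ4] = [T, T]
r1 m[X13→φ0] = [T, T]
r1 m[X4→φ1] = [T, T]
r1 m[X4→φ2] = [T, T]
r1 m[X14→φ3] = [T, T]
r2 m[φ0→X6] = [T, T]
r2 m[φ0→X13] = [T, T]
r2 m[φ1→X6] = [T, T]
r2 m[φ1→X4] = [T, T]
r2 m[φ2→X11] = [T, T]
r2 m[φ2→X4] = [F, T]
r2 m[φ3→X11] = [T, T]
r2 m[φ3→X14] = [T, T]
r2 m[φ4→X6] = [T, T]
r2 m[φ4→X11] = [T, T]
r2 m[X6→φ0] = [T, T]
r2 m[X6→φ1] = [T, T]
r2 m[X6→φ4] = [T, T]
r2 m[X11→φ2] = [T, T]
r2 m[X11→φ3] = [T, T]
r2 m[X11→φ4] = [T, T]
r2 m[X13→φ0] = [T, T]
r2 m[X4→φ1] = [F, T]
r2 m[X4→φ2] = [T, T]
r2 m[X14→φ3] = [T, T]
no fixed point within 2 rounds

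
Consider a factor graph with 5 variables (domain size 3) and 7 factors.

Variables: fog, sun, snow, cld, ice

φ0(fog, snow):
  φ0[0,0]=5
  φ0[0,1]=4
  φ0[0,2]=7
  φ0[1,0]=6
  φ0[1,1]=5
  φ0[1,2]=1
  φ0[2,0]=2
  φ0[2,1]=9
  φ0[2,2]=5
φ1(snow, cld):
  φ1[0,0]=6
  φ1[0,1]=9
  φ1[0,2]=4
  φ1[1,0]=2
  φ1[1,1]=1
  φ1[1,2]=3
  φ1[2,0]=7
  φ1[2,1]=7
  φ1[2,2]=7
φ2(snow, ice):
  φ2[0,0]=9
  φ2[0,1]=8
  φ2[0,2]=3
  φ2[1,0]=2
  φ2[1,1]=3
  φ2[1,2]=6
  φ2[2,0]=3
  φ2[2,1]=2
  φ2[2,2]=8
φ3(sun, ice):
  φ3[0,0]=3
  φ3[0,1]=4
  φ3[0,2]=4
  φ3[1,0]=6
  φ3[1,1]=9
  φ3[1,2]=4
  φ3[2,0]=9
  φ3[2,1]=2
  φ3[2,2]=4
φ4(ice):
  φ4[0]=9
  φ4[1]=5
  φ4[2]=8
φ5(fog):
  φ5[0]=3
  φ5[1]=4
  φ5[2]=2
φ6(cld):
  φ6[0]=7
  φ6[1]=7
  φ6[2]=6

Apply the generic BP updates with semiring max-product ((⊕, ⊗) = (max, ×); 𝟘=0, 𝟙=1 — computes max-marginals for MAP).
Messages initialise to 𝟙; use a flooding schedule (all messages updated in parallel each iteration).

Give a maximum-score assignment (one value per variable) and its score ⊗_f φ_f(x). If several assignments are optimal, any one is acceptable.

assignment: (fog=1, sun=2, snow=0, cld=1, ice=0); score = 1102248

init: all messages = 𝟙 over 3 values
r1 m[φ0→fog] = [7, 6, 9]
r1 m[φ0→snow] = [6, 9, 7]
r1 m[φ1→snow] = [9, 3, 7]
r1 m[φ1→cld] = [7, 9, 7]
r1 m[φ2→snow] = [9, 6, 8]
r1 m[φ2→ice] = [9, 8, 8]
r1 m[φ3→sun] = [4, 9, 9]
r1 m[φ3→ice] = [9, 9, 4]
r1 m[φ4→ice] = [9, 5, 8]
r1 m[φ5→fog] = [3, 4, 2]
r1 m[φ6→cld] = [7, 7, 6]
r1 m[fog→φ0] = [1, 1, 1]
r1 m[fog→φ5] = [1, 1, 1]
r1 m[sun→φ3] = [1, 1, 1]
r1 m[snow→φ0] = [1, 1, 1]
r1 m[snow→φ1] = [1, 1, 1]
r1 m[snow→φ2] = [1, 1, 1]
r1 m[cld→φ1] = [1, 1, 1]
r1 m[cld→φ6] = [1, 1, 1]
r1 m[ice→φ2] = [1, 1, 1]
r1 m[ice→φ3] = [1, 1, 1]
r1 m[ice→φ4] = [1, 1, 1]
r2 m[φ0→fog] = [7, 6, 9]
r2 m[φ0→snow] = [6, 9, 7]
r2 m[φ1→snow] = [9, 3, 7]
r2 m[φ1→cld] = [7, 9, 7]
r2 m[φ2→snow] = [9, 6, 8]
r2 m[φ2→ice] = [9, 8, 8]
r2 m[φ3→sun] = [4, 9, 9]
r2 m[φ3→ice] = [9, 9, 4]
r2 m[φ4→ice] = [9, 5, 8]
r2 m[φ5→fog] = [3, 4, 2]
r2 m[φ6→cld] = [7, 7, 6]
r2 m[fog→φ0] = [3, 4, 2]
r2 m[fog→φ5] = [7, 6, 9]
r2 m[sun→φ3] = [1, 1, 1]
r2 m[snow→φ0] = [81, 18, 56]
r2 m[snow→φ1] = [54, 54, 56]
r2 m[snow→φ2] = [54, 27, 49]
r2 m[cld→φ1] = [7, 7, 6]
r2 m[cld→φ6] = [7, 9, 7]
r2 m[ice→φ2] = [81, 45, 32]
r2 m[ice→φ3] = [81, 40, 64]
r2 m[ice→φ4] = [81, 72, 32]
r3 m[φ0→fog] = [405, 486, 280]
r3 m[φ0→snow] = [24, 20, 21]
r3 m[φ1→snow] = [63, 18, 49]
r3 m[φ1→cld] = [392, 486, 392]
r3 m[φ2→snow] = [729, 192, 256]
r3 m[φ2→ice] = [486, 432, 392]
r3 m[φ3→sun] = [256, 486, 729]
r3 m[φ3→ice] = [9, 9, 4]
r3 m[φ4→ice] = [9, 5, 8]
r3 m[φ5→fog] = [3, 4, 2]
r3 m[φ6→cld] = [7, 7, 6]
r3 m[fog→φ0] = [3, 4, 2]
r3 m[fog→φ5] = [7, 6, 9]
r3 m[sun→φ3] = [1, 1, 1]
r3 m[snow→φ0] = [81, 18, 56]
r3 m[snow→φ1] = [54, 54, 56]
r3 m[snow→φ2] = [54, 27, 49]
r3 m[cld→φ1] = [7, 7, 6]
r3 m[cld→φ6] = [7, 9, 7]
r3 m[ice→φ2] = [81, 45, 32]
r3 m[ice→φ3] = [81, 40, 64]
r3 m[ice→φ4] = [81, 72, 32]
r4 m[φ0→fog] = [405, 486, 280]
r4 m[φ0→snow] = [24, 20, 21]
r4 m[φ1→snow] = [63, 18, 49]
r4 m[φ1→cld] = [392, 486, 392]
r4 m[φ2→snow] = [729, 192, 256]
r4 m[φ2→ice] = [486, 432, 392]
r4 m[φ3→sun] = [256, 486, 729]
r4 m[φ3→ice] = [9, 9, 4]
r4 m[φ4→ice] = [9, 5, 8]
r4 m[φ5→fog] = [3, 4, 2]
r4 m[φ6→cld] = [7, 7, 6]
r4 m[fog→φ0] = [3, 4, 2]
r4 m[fog→φ5] = [405, 486, 280]
r4 m[sun→φ3] = [1, 1, 1]
r4 m[snow→φ0] = [45927, 3456, 12544]
r4 m[snow→φ1] = [17496, 3840, 5376]
r4 m[snow→φ2] = [1512, 360, 1029]
r4 m[cld→φ1] = [7, 7, 6]
r4 m[cld→φ6] = [392, 486, 392]
r4 m[ice→φ2] = [81, 45, 32]
r4 m[ice→φ3] = [4374, 2160, 3136]
r4 m[ice→φ4] = [4374, 3888, 1568]
r5 m[φ0→fog] = [229635, 275562, 91854]
r5 m[φ0→snow] = [24, 20, 21]
r5 m[φ1→snow] = [63, 18, 49]
r5 m[φ1→cld] = [104976, 157464, 69984]
r5 m[φ2→snow] = [729, 192, 256]
r5 m[φ2→ice] = [13608, 12096, 8232]
r5 m[φ3→sun] = [13122, 26244, 39366]
r5 m[φ3→ice] = [9, 9, 4]
r5 m[φ4→ice] = [9, 5, 8]
r5 m[φ5→fog] = [3, 4, 2]
r5 m[φ6→cld] = [7, 7, 6]
r5 m[fog→φ0] = [3, 4, 2]
r5 m[fog→φ5] = [405, 486, 280]
r5 m[sun→φ3] = [1, 1, 1]
r5 m[snow→φ0] = [45927, 3456, 12544]
r5 m[snow→φ1] = [17496, 3840, 5376]
r5 m[snow→φ2] = [1512, 360, 1029]
r5 m[cld→φ1] = [7, 7, 6]
r5 m[cld→φ6] = [392, 486, 392]
r5 m[ice→φ2] = [81, 45, 32]
r5 m[ice→φ3] = [4374, 2160, 3136]
r5 m[ice→φ4] = [4374, 3888, 1568]
r6 m[φ0→fog] = [229635, 275562, 91854]
r6 m[φ0→snow] = [24, 20, 21]
r6 m[φ1→snow] = [63, 18, 49]
r6 m[φ1→cld] = [104976, 157464, 69984]
r6 m[φ2→snow] = [729, 192, 256]
r6 m[φ2→ice] = [13608, 12096, 8232]
r6 m[φ3→sun] = [13122, 26244, 39366]
r6 m[φ3→ice] = [9, 9, 4]
r6 m[φ4→ice] = [9, 5, 8]
r6 m[φ5→fog] = [3, 4, 2]
r6 m[φ6→cld] = [7, 7, 6]
r6 m[fog→φ0] = [3, 4, 2]
r6 m[fog→φ5] = [229635, 275562, 91854]
r6 m[sun→φ3] = [1, 1, 1]
r6 m[snow→φ0] = [45927, 3456, 12544]
r6 m[snow→φ1] = [17496, 3840, 5376]
r6 m[snow→φ2] = [1512, 360, 1029]
r6 m[cld→φ1] = [7, 7, 6]
r6 m[cld→φ6] = [104976, 157464, 69984]
r6 m[ice→φ2] = [81, 45, 32]
r6 m[ice→φ3] = [122472, 60480, 65856]
r6 m[ice→φ4] = [122472, 108864, 32928]
r7 m[φ0→fog] = [229635, 275562, 91854]
r7 m[φ0→snow] = [24, 20, 21]
r7 m[φ1→snow] = [63, 18, 49]
r7 m[φ1→cld] = [104976, 157464, 69984]
r7 m[φ2→snow] = [729, 192, 256]
r7 m[φ2→ice] = [13608, 12096, 8232]
r7 m[φ3→sun] = [367416, 734832, 1102248]
r7 m[φ3→ice] = [9, 9, 4]
r7 m[φ4→ice] = [9, 5, 8]
r7 m[φ5→fog] = [3, 4, 2]
r7 m[φ6→cld] = [7, 7, 6]
r7 m[fog→φ0] = [3, 4, 2]
r7 m[fog→φ5] = [229635, 275562, 91854]
r7 m[sun→φ3] = [1, 1, 1]
r7 m[snow→φ0] = [45927, 3456, 12544]
r7 m[snow→φ1] = [17496, 3840, 5376]
r7 m[snow→φ2] = [1512, 360, 1029]
r7 m[cld→φ1] = [7, 7, 6]
r7 m[cld→φ6] = [104976, 157464, 69984]
r7 m[ice→φ2] = [81, 45, 32]
r7 m[ice→φ3] = [122472, 60480, 65856]
r7 m[ice→φ4] = [122472, 108864, 32928]
r8 m[φ0→fog] = [229635, 275562, 91854]
r8 m[φ0→snow] = [24, 20, 21]
r8 m[φ1→snow] = [63, 18, 49]
r8 m[φ1→cld] = [104976, 157464, 69984]
r8 m[φ2→snow] = [729, 192, 256]
r8 m[φ2→ice] = [13608, 12096, 8232]
r8 m[φ3→sun] = [367416, 734832, 1102248]
r8 m[φ3→ice] = [9, 9, 4]
r8 m[φ4→ice] = [9, 5, 8]
r8 m[φ5→fog] = [3, 4, 2]
r8 m[φ6→cld] = [7, 7, 6]
r8 m[fog→φ0] = [3, 4, 2]
r8 m[fog→φ5] = [229635, 275562, 91854]
r8 m[sun→φ3] = [1, 1, 1]
r8 m[snow→φ0] = [45927, 3456, 12544]
r8 m[snow→φ1] = [17496, 3840, 5376]
r8 m[snow→φ2] = [1512, 360, 1029]
r8 m[cld→φ1] = [7, 7, 6]
r8 m[cld→φ6] = [104976, 157464, 69984]
r8 m[ice→φ2] = [81, 45, 32]
r8 m[ice→φ3] = [122472, 60480, 65856]
r8 m[ice→φ4] = [122472, 108864, 32928]
fixed point reached at round 8
traceback from fog: (fog=1, sun=2, snow=0, cld=1, ice=0), score=1102248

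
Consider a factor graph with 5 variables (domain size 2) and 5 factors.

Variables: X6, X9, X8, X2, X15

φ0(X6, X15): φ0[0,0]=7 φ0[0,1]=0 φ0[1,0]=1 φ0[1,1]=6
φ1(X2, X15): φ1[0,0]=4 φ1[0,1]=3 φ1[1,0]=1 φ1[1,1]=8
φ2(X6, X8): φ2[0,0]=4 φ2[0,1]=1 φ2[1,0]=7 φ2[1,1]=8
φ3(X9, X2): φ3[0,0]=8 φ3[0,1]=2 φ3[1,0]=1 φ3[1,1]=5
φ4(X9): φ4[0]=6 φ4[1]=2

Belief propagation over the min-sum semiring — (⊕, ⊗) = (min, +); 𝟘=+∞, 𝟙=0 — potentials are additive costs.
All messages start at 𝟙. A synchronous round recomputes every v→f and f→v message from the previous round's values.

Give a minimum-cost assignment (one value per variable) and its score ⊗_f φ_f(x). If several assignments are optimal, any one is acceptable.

assignment: (X6=0, X9=1, X8=1, X2=0, X15=1); score = 7

init: all messages = 𝟙 over 2 values
r1 m[φ0→X6] = [0, 1]
r1 m[φ0→X15] = [1, 0]
r1 m[φ1→X2] = [3, 1]
r1 m[φ1→X15] = [1, 3]
r1 m[φ2→X6] = [1, 7]
r1 m[φ2→X8] = [4, 1]
r1 m[φ3→X9] = [2, 1]
r1 m[φ3→X2] = [1, 2]
r1 m[φ4→X9] = [6, 2]
r1 m[X6→φ0] = [0, 0]
r1 m[X6→φ2] = [0, 0]
r1 m[X9→φ3] = [0, 0]
r1 m[X9→φ4] = [0, 0]
r1 m[X8→φ2] = [0, 0]
r1 m[X2→φ1] = [0, 0]
r1 m[X2→φ3] = [0, 0]
r1 m[X15→φ0] = [0, 0]
r1 m[X15→φ1] = [0, 0]
r2 m[φ0→X6] = [0, 1]
r2 m[φ0→X15] = [1, 0]
r2 m[φ1→X2] = [3, 1]
r2 m[φ1→X15] = [1, 3]
r2 m[φ2→X6] = [1, 7]
r2 m[φ2→X8] = [4, 1]
r2 m[φ3→X9] = [2, 1]
r2 m[φ3→X2] = [1, 2]
r2 m[φ4→X9] = [6, 2]
r2 m[X6→φ0] = [1, 7]
r2 m[X6→φ2] = [0, 1]
r2 m[X9→φ3] = [6, 2]
r2 m[X9→φ4] = [2, 1]
r2 m[X8→φ2] = [0, 0]
r2 m[X2→φ1] = [1, 2]
r2 m[X2→φ3] = [3, 1]
r2 m[X15→φ0] = [1, 3]
r2 m[X15→φ1] = [1, 0]
r3 m[φ0→X6] = [3, 2]
r3 m[φ0→X15] = [8, 1]
r3 m[φ1→X2] = [3, 2]
r3 m[φ1→X15] = [3, 4]
r3 m[φ2→X6] = [1, 7]
r3 m[φ2→X8] = [4, 1]
r3 m[φ3→X9] = [3, 4]
r3 m[φ3→X2] = [3, 7]
r3 m[φ4→X9] = [6, 2]
r3 m[X6→φ0] = [1, 7]
r3 m[X6→φ2] = [0, 1]
r3 m[X9→φ3] = [6, 2]
r3 m[X9→φ4] = [2, 1]
r3 m[X8→φ2] = [0, 0]
r3 m[X2→φ1] = [1, 2]
r3 m[X2→φ3] = [3, 1]
r3 m[X15→φ0] = [1, 3]
r3 m[X15→φ1] = [1, 0]
r4 m[φ0→X6] = [3, 2]
r4 m[φ0→X15] = [8, 1]
r4 m[φ1→X2] = [3, 2]
r4 m[φ1→X15] = [3, 4]
r4 m[φ2→X6] = [1, 7]
r4 m[φ2→X8] = [4, 1]
r4 m[φ3→X9] = [3, 4]
r4 m[φ3→X2] = [3, 7]
r4 m[φ4→X9] = [6, 2]
r4 m[X6→φ0] = [1, 7]
r4 m[X6→φ2] = [3, 2]
r4 m[X9→φ3] = [6, 2]
r4 m[X9→φ4] = [3, 4]
r4 m[X8→φ2] = [0, 0]
r4 m[X2→φ1] = [3, 7]
r4 m[X2→φ3] = [3, 2]
r4 m[X15→φ0] = [3, 4]
r4 m[X15→φ1] = [8, 1]
r5 m[φ0→X6] = [4, 4]
r5 m[φ0→X15] = [8, 1]
r5 m[φ1→X2] = [4, 9]
r5 m[φ1→X15] = [7, 6]
r5 m[φ2→X6] = [1, 7]
r5 m[φ2→X8] = [7, 4]
r5 m[φ3→X9] = [4, 4]
r5 m[φ3→X2] = [3, 7]
r5 m[φ4→X9] = [6, 2]
r5 m[X6→φ0] = [1, 7]
r5 m[X6→φ2] = [3, 2]
r5 m[X9→φ3] = [6, 2]
r5 m[X9→φ4] = [3, 4]
r5 m[X8→φ2] = [0, 0]
r5 m[X2→φ1] = [3, 7]
r5 m[X2→φ3] = [3, 2]
r5 m[X15→φ0] = [3, 4]
r5 m[X15→φ1] = [8, 1]
r6 m[φ0→X6] = [4, 4]
r6 m[φ0→X15] = [8, 1]
r6 m[φ1→X2] = [4, 9]
r6 m[φ1→X15] = [7, 6]
r6 m[φ2→X6] = [1, 7]
r6 m[φ2→X8] = [7, 4]
r6 m[φ3→X9] = [4, 4]
r6 m[φ3→X2] = [3, 7]
r6 m[φ4→X9] = [6, 2]
r6 m[X6→φ0] = [1, 7]
r6 m[X6→φ2] = [4, 4]
r6 m[X9→φ3] = [6, 2]
r6 m[X9→φ4] = [4, 4]
r6 m[X8→φ2] = [0, 0]
r6 m[X2→φ1] = [3, 7]
r6 m[X2→φ3] = [4, 9]
r6 m[X15→φ0] = [7, 6]
r6 m[X15→φ1] = [8, 1]
r7 m[φ0→X6] = [6, 8]
r7 m[φ0→X15] = [8, 1]
r7 m[φ1→X2] = [4, 9]
r7 m[φ1→X15] = [7, 6]
r7 m[φ2→X6] = [1, 7]
r7 m[φ2→X8] = [8, 5]
r7 m[φ3→X9] = [11, 5]
r7 m[φ3→X2] = [3, 7]
r7 m[φ4→X9] = [6, 2]
r7 m[X6→φ0] = [1, 7]
r7 m[X6→φ2] = [4, 4]
r7 m[X9→φ3] = [6, 2]
r7 m[X9→φ4] = [4, 4]
r7 m[X8→φ2] = [0, 0]
r7 m[X2→φ1] = [3, 7]
r7 m[X2→φ3] = [4, 9]
r7 m[X15→φ0] = [7, 6]
r7 m[X15→φ1] = [8, 1]
r8 m[φ0→X6] = [6, 8]
r8 m[φ0→X15] = [8, 1]
r8 m[φ1→X2] = [4, 9]
r8 m[φ1→X15] = [7, 6]
r8 m[φ2→X6] = [1, 7]
r8 m[φ2→X8] = [8, 5]
r8 m[φ3→X9] = [11, 5]
r8 m[φ3→X2] = [3, 7]
r8 m[φ4→X9] = [6, 2]
r8 m[X6→φ0] = [1, 7]
r8 m[X6→φ2] = [6, 8]
r8 m[X9→φ3] = [6, 2]
r8 m[X9→φ4] = [11, 5]
r8 m[X8→φ2] = [0, 0]
r8 m[X2→φ1] = [3, 7]
r8 m[X2→φ3] = [4, 9]
r8 m[X15→φ0] = [7, 6]
r8 m[X15→φ1] = [8, 1]
r9 m[φ0→X6] = [6, 8]
r9 m[φ0→X15] = [8, 1]
r9 m[φ1→X2] = [4, 9]
r9 m[φ1→X15] = [7, 6]
r9 m[φ2→X6] = [1, 7]
r9 m[φ2→X8] = [10, 7]
r9 m[φ3→X9] = [11, 5]
r9 m[φ3→X2] = [3, 7]
r9 m[φ4→X9] = [6, 2]
r9 m[X6→φ0] = [1, 7]
r9 m[X6→φ2] = [6, 8]
r9 m[X9→φ3] = [6, 2]
r9 m[X9→φ4] = [11, 5]
r9 m[X8→φ2] = [0, 0]
r9 m[X2→φ1] = [3, 7]
r9 m[X2→φ3] = [4, 9]
r9 m[X15→φ0] = [7, 6]
r9 m[X15→φ1] = [8, 1]
r10 m[φ0→X6] = [6, 8]
r10 m[φ0→X15] = [8, 1]
r10 m[φ1→X2] = [4, 9]
r10 m[φ1→X15] = [7, 6]
r10 m[φ2→X6] = [1, 7]
r10 m[φ2→X8] = [10, 7]
r10 m[φ3→X9] = [11, 5]
r10 m[φ3→X2] = [3, 7]
r10 m[φ4→X9] = [6, 2]
r10 m[X6→φ0] = [1, 7]
r10 m[X6→φ2] = [6, 8]
r10 m[X9→φ3] = [6, 2]
r10 m[X9→φ4] = [11, 5]
r10 m[X8→φ2] = [0, 0]
r10 m[X2→φ1] = [3, 7]
r10 m[X2→φ3] = [4, 9]
r10 m[X15→φ0] = [7, 6]
r10 m[X15→φ1] = [8, 1]
fixed point reached at round 10
traceback from X6: (X6=0, X9=1, X8=1, X2=0, X15=1), score=7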